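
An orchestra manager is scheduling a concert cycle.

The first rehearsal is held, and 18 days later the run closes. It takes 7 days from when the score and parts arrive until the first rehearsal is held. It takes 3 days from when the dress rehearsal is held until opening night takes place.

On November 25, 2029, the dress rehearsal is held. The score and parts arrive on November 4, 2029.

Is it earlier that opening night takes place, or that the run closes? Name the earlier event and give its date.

Opening night takes place — November 28, 2029

The dress rehearsal is held: Nov 25, 2029.
Opening night takes place: Nov 25, 2029 + 3 days = Nov 28, 2029.
The score and parts arrive: Nov 4, 2029.
The first rehearsal is held: Nov 4, 2029 + 7 days = Nov 11, 2029.
The run closes: Nov 11, 2029 + 18 days = Nov 29, 2029.
Comparing: opening night takes place on Nov 28, 2029 vs the run closes on Nov 29, 2029. Earlier: opening night takes place.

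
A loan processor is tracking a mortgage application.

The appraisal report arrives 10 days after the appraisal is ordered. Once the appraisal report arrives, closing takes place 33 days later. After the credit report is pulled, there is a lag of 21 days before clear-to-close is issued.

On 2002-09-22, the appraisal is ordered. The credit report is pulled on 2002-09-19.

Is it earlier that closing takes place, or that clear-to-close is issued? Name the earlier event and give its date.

Clear-to-close is issued — 2002-10-10

The appraisal is ordered: Sep 22, 2002.
The appraisal report arrives: Sep 22, 2002 + 10 days = Oct 2, 2002.
Closing takes place: Oct 2, 2002 + 33 days = Nov 4, 2002.
The credit report is pulled: Sep 19, 2002.
Clear-to-close is issued: Sep 19, 2002 + 21 days = Oct 10, 2002.
Comparing: closing takes place on Nov 4, 2002 vs clear-to-close is issued on Oct 10, 2002. Earlier: clear-to-close is issued.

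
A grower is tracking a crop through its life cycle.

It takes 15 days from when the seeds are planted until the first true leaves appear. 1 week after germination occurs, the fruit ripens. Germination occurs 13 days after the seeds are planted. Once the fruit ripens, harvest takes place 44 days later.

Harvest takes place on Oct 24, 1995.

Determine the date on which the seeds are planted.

Harvest takes place: Oct 24, 1995.
The fruit ripens: Oct 24, 1995 − 44 days = Sep 10, 1995.
Germination occurs: Sep 10, 1995 − 1 week = Sep 3, 1995.
The seeds are planted: Sep 3, 1995 − 13 days = Aug 21, 1995.

Aug 21, 1995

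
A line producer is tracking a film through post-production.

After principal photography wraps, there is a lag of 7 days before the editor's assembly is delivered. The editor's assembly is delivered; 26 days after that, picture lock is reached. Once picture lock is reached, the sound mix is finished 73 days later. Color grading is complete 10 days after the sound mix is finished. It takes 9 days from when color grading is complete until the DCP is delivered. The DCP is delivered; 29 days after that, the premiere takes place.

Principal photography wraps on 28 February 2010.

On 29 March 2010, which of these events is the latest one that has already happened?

Principal photography wraps: Feb 28, 2010.
The editor's assembly is delivered: Feb 28, 2010 + 7 days = Mar 7, 2010.
Picture lock is reached: Mar 7, 2010 + 26 days = Apr 2, 2010.
The sound mix is finished: Apr 2, 2010 + 73 days = Jun 14, 2010.
Color grading is complete: Jun 14, 2010 + 10 days = Jun 24, 2010.
The DCP is delivered: Jun 24, 2010 + 9 days = Jul 3, 2010.
The premiere takes place: Jul 3, 2010 + 29 days = Aug 1, 2010.
Mar 29, 2010 falls between when the editor's assembly is delivered (Mar 7, 2010) and when picture lock is reached (Apr 2, 2010).

The editor's assembly is delivered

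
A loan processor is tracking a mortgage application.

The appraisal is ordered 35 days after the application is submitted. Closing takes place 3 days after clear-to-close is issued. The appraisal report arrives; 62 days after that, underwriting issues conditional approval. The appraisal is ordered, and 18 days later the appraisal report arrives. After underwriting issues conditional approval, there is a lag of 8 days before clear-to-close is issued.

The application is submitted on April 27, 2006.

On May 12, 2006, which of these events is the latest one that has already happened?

The application is submitted

The application is submitted: Apr 27, 2006.
The appraisal is ordered: Apr 27, 2006 + 35 days = Jun 1, 2006.
The appraisal report arrives: Jun 1, 2006 + 18 days = Jun 19, 2006.
Underwriting issues conditional approval: Jun 19, 2006 + 62 days = Aug 20, 2006.
Clear-to-close is issued: Aug 20, 2006 + 8 days = Aug 28, 2006.
Closing takes place: Aug 28, 2006 + 3 days = Aug 31, 2006.
May 12, 2006 falls between when the application is submitted (Apr 27, 2006) and when the appraisal is ordered (Jun 1, 2006).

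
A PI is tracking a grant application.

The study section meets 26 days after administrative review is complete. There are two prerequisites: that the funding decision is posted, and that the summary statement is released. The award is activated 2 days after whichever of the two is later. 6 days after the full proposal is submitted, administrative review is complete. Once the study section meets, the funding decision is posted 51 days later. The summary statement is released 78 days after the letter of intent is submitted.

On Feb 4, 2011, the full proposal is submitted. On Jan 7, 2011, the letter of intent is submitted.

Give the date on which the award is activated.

Apr 30, 2011

The full proposal is submitted: Feb 4, 2011.
Administrative review is complete: Feb 4, 2011 + 6 days = Feb 10, 2011.
The study section meets: Feb 10, 2011 + 26 days = Mar 8, 2011.
The funding decision is posted: Mar 8, 2011 + 51 days = Apr 28, 2011.
The letter of intent is submitted: Jan 7, 2011.
The summary statement is released: Jan 7, 2011 + 78 days = Mar 26, 2011.
Both prerequisites met — the funding decision is posted (Apr 28, 2011), the summary statement is released (Mar 26, 2011); the later is Apr 28, 2011.
The award is activated: Apr 28, 2011 + 2 days = Apr 30, 2011.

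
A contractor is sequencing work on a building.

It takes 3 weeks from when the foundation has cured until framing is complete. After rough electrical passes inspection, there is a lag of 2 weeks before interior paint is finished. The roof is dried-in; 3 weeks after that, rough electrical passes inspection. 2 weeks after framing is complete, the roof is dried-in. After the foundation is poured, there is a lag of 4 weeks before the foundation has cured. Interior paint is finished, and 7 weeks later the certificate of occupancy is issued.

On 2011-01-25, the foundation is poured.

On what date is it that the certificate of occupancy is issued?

The foundation is poured: Jan 25, 2011.
The foundation has cured: Jan 25, 2011 + 4 weeks = Feb 22, 2011.
Framing is complete: Feb 22, 2011 + 3 weeks = Mar 15, 2011.
The roof is dried-in: Mar 15, 2011 + 2 weeks = Mar 29, 2011.
Rough electrical passes inspection: Mar 29, 2011 + 3 weeks = Apr 19, 2011.
Interior paint is finished: Apr 19, 2011 + 2 weeks = May 3, 2011.
The certificate of occupancy is issued: May 3, 2011 + 7 weeks = Jun 21, 2011.

2011-06-21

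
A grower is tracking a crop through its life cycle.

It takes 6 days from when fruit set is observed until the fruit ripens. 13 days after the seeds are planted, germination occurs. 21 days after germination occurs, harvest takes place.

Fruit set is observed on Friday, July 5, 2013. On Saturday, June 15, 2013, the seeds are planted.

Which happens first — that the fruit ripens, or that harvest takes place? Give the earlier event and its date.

Fruit set is observed: Jul 5, 2013.
The fruit ripens: Jul 5, 2013 + 6 days = Jul 11, 2013.
The seeds are planted: Jun 15, 2013.
Germination occurs: Jun 15, 2013 + 13 days = Jun 28, 2013.
Harvest takes place: Jun 28, 2013 + 21 days = Jul 19, 2013.
Comparing: the fruit ripens on Jul 11, 2013 vs harvest takes place on Jul 19, 2013. Earlier: the fruit ripens.

The fruit ripens — Thursday, July 11, 2013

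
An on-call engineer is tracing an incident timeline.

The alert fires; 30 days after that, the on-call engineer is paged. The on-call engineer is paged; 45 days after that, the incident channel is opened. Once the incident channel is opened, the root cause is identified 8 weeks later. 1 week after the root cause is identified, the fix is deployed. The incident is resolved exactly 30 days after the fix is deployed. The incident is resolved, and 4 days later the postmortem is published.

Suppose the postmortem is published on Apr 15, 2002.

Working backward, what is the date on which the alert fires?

Oct 25, 2001

The postmortem is published: Apr 15, 2002.
The incident is resolved: Apr 15, 2002 − 4 days = Apr 11, 2002.
The fix is deployed: Apr 11, 2002 − 30 days = Mar 12, 2002.
The root cause is identified: Mar 12, 2002 − 1 week = Mar 5, 2002.
The incident channel is opened: Mar 5, 2002 − 8 weeks = Jan 8, 2002.
The on-call engineer is paged: Jan 8, 2002 − 45 days = Nov 24, 2001.
The alert fires: Nov 24, 2001 − 30 days = Oct 25, 2001.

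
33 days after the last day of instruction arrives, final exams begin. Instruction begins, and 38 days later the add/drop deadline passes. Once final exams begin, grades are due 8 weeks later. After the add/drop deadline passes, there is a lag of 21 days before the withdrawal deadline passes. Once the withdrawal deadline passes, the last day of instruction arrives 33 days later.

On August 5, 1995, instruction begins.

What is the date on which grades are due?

Instruction begins: Aug 5, 1995.
The add/drop deadline passes: Aug 5, 1995 + 38 days = Sep 12, 1995.
The withdrawal deadline passes: Sep 12, 1995 + 21 days = Oct 3, 1995.
The last day of instruction arrives: Oct 3, 1995 + 33 days = Nov 5, 1995.
Final exams begin: Nov 5, 1995 + 33 days = Dec 8, 1995.
Grades are due: Dec 8, 1995 + 8 weeks = Feb 2, 1996.

February 2, 1996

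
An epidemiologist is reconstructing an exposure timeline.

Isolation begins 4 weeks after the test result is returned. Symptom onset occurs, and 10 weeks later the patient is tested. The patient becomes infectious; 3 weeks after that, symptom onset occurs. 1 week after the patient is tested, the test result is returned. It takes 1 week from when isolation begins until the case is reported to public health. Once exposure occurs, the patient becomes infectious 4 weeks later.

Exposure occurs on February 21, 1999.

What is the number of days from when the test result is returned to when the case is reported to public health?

Causal path: the test result is returned → isolation begins → the case is reported to public health.
Total delay along the path: 4 + 1 weeks = 5 weeks = 35 days.

35 days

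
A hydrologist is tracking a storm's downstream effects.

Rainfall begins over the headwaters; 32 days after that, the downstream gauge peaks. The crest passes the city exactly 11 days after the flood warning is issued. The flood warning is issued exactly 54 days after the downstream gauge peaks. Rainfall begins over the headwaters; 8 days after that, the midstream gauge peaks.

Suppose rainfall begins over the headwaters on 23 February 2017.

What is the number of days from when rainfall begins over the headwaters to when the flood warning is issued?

Causal path: rainfall begins over the headwaters → the downstream gauge peaks → the flood warning is issued.
Total delay along the path: 32 + 54 = 86 days.

86 days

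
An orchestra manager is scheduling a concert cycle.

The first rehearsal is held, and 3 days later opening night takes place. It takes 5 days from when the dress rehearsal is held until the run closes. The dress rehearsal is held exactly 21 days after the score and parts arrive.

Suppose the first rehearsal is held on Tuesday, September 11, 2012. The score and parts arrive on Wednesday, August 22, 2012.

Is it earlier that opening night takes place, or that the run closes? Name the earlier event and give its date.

The first rehearsal is held: Sep 11, 2012.
Opening night takes place: Sep 11, 2012 + 3 days = Sep 14, 2012.
The score and parts arrive: Aug 22, 2012.
The dress rehearsal is held: Aug 22, 2012 + 21 days = Sep 12, 2012.
The run closes: Sep 12, 2012 + 5 days = Sep 17, 2012.
Comparing: opening night takes place on Sep 14, 2012 vs the run closes on Sep 17, 2012. Earlier: opening night takes place.

Opening night takes place — Friday, September 14, 2012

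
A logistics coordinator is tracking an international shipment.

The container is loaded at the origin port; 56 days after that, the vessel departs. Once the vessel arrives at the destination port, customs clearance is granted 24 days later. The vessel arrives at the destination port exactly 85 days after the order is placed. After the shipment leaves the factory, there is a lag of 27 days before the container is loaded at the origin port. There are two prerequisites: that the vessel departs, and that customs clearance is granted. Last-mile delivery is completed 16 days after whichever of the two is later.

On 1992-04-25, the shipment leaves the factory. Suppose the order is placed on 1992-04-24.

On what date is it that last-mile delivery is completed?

1992-08-27

The shipment leaves the factory: Apr 25, 1992.
The container is loaded at the origin port: Apr 25, 1992 + 27 days = May 22, 1992.
The vessel departs: May 22, 1992 + 56 days = Jul 17, 1992.
The order is placed: Apr 24, 1992.
The vessel arrives at the destination port: Apr 24, 1992 + 85 days = Jul 18, 1992.
Customs clearance is granted: Jul 18, 1992 + 24 days = Aug 11, 1992.
Both prerequisites met — the vessel departs (Jul 17, 1992), customs clearance is granted (Aug 11, 1992); the later is Aug 11, 1992.
Last-mile delivery is completed: Aug 11, 1992 + 16 days = Aug 27, 1992.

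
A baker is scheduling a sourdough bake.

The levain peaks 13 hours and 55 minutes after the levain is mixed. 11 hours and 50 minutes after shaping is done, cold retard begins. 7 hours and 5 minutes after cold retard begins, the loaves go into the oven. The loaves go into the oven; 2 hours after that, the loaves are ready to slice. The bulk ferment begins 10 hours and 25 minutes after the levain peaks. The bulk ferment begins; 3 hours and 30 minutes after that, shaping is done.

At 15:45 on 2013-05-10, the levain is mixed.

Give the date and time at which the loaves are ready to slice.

16:30 on 2013-05-12

The levain is mixed: 15:45 May 10, 2013.
The levain peaks: 15:45 May 10, 2013 + 13h55m = 05:40 May 11, 2013.
The bulk ferment begins: 05:40 May 11, 2013 + 10h25m = 16:05 May 11, 2013.
Shaping is done: 16:05 May 11, 2013 + 3h30m = 19:35 May 11, 2013.
Cold retard begins: 19:35 May 11, 2013 + 11h50m = 07:25 May 12, 2013.
The loaves go into the oven: 07:25 May 12, 2013 + 7h05m = 14:30 May 12, 2013.
The loaves are ready to slice: 14:30 May 12, 2013 + 2h = 16:30 May 12, 2013.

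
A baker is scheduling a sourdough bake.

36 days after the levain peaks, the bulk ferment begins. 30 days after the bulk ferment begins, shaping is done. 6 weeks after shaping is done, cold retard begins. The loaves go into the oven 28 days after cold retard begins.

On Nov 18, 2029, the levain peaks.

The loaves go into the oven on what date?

Apr 3, 2030

The levain peaks: Nov 18, 2029.
The bulk ferment begins: Nov 18, 2029 + 36 days = Dec 24, 2029.
Shaping is done: Dec 24, 2029 + 30 days = Jan 23, 2030.
Cold retard begins: Jan 23, 2030 + 6 weeks = Mar 6, 2030.
The loaves go into the oven: Mar 6, 2030 + 28 days = Apr 3, 2030.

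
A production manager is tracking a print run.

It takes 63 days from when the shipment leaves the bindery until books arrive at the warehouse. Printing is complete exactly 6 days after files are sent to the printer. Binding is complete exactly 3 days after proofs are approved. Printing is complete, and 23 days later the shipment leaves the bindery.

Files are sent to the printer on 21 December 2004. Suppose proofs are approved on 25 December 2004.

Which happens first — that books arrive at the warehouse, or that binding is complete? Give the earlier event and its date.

Binding is complete — 28 December 2004

Files are sent to the printer: Dec 21, 2004.
Printing is complete: Dec 21, 2004 + 6 days = Dec 27, 2004.
The shipment leaves the bindery: Dec 27, 2004 + 23 days = Jan 19, 2005.
Books arrive at the warehouse: Jan 19, 2005 + 63 days = Mar 23, 2005.
Proofs are approved: Dec 25, 2004.
Binding is complete: Dec 25, 2004 + 3 days = Dec 28, 2004.
Comparing: books arrive at the warehouse on Mar 23, 2005 vs binding is complete on Dec 28, 2004. Earlier: binding is complete.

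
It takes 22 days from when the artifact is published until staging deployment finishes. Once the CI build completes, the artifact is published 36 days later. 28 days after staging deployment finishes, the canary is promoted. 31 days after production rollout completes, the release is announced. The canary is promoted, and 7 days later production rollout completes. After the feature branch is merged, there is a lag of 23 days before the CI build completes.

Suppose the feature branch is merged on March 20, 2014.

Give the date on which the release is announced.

August 14, 2014

The feature branch is merged: Mar 20, 2014.
The CI build completes: Mar 20, 2014 + 23 days = Apr 12, 2014.
The artifact is published: Apr 12, 2014 + 36 days = May 18, 2014.
Staging deployment finishes: May 18, 2014 + 22 days = Jun 9, 2014.
The canary is promoted: Jun 9, 2014 + 28 days = Jul 7, 2014.
Production rollout completes: Jul 7, 2014 + 7 days = Jul 14, 2014.
The release is announced: Jul 14, 2014 + 31 days = Aug 14, 2014.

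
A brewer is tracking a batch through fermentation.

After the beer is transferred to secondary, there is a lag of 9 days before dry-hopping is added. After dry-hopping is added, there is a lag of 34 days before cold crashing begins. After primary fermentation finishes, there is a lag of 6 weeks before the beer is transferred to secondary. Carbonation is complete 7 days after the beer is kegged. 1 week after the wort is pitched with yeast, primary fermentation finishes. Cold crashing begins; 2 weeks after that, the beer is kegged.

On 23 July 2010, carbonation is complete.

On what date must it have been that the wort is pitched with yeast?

1 April 2010

Carbonation is complete: Jul 23, 2010.
The beer is kegged: Jul 23, 2010 − 7 days = Jul 16, 2010.
Cold crashing begins: Jul 16, 2010 − 2 weeks = Jul 2, 2010.
Dry-hopping is added: Jul 2, 2010 − 34 days = May 29, 2010.
The beer is transferred to secondary: May 29, 2010 − 9 days = May 20, 2010.
Primary fermentation finishes: May 20, 2010 − 6 weeks = Apr 8, 2010.
The wort is pitched with yeast: Apr 8, 2010 − 1 week = Apr 1, 2010.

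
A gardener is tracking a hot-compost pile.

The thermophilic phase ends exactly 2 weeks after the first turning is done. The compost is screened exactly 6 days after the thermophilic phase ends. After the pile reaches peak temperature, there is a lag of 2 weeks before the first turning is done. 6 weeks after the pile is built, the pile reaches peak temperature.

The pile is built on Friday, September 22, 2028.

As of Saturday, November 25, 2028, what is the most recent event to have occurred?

The first turning is done

The pile is built: Sep 22, 2028.
The pile reaches peak temperature: Sep 22, 2028 + 6 weeks = Nov 3, 2028.
The first turning is done: Nov 3, 2028 + 2 weeks = Nov 17, 2028.
The thermophilic phase ends: Nov 17, 2028 + 2 weeks = Dec 1, 2028.
The compost is screened: Dec 1, 2028 + 6 days = Dec 7, 2028.
Nov 25, 2028 falls between when the first turning is done (Nov 17, 2028) and when the thermophilic phase ends (Dec 1, 2028).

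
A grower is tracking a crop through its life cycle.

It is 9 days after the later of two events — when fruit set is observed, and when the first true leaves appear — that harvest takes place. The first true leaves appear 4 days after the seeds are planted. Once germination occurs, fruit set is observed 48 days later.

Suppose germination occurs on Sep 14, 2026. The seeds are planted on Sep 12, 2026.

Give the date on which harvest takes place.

Germination occurs: Sep 14, 2026.
Fruit set is observed: Sep 14, 2026 + 48 days = Nov 1, 2026.
The seeds are planted: Sep 12, 2026.
The first true leaves appear: Sep 12, 2026 + 4 days = Sep 16, 2026.
Both prerequisites met — fruit set is observed (Nov 1, 2026), the first true leaves appear (Sep 16, 2026); the later is Nov 1, 2026.
Harvest takes place: Nov 1, 2026 + 9 days = Nov 10, 2026.

Nov 10, 2026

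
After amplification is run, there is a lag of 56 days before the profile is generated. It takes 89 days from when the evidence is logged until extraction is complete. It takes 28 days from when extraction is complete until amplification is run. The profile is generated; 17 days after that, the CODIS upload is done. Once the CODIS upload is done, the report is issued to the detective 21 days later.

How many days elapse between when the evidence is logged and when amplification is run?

Causal path: the evidence is logged → extraction is complete → amplification is run.
Total delay along the path: 89 + 28 = 117 days.

117 days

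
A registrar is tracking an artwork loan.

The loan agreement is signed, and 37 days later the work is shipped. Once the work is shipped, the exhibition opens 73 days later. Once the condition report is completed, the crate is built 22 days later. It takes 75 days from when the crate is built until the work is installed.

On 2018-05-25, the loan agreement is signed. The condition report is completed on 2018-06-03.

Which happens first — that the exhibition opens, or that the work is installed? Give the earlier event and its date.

The work is installed — 2018-09-08

The loan agreement is signed: May 25, 2018.
The work is shipped: May 25, 2018 + 37 days = Jul 1, 2018.
The exhibition opens: Jul 1, 2018 + 73 days = Sep 12, 2018.
The condition report is completed: Jun 3, 2018.
The crate is built: Jun 3, 2018 + 22 days = Jun 25, 2018.
The work is installed: Jun 25, 2018 + 75 days = Sep 8, 2018.
Comparing: the exhibition opens on Sep 12, 2018 vs the work is installed on Sep 8, 2018. Earlier: the work is installed.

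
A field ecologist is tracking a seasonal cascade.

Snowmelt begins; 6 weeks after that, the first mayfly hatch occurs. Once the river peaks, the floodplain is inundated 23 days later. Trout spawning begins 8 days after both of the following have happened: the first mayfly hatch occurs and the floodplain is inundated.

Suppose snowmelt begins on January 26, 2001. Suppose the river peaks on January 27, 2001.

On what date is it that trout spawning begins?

March 17, 2001

Snowmelt begins: Jan 26, 2001.
The first mayfly hatch occurs: Jan 26, 2001 + 6 weeks = Mar 9, 2001.
The river peaks: Jan 27, 2001.
The floodplain is inundated: Jan 27, 2001 + 23 days = Feb 19, 2001.
Both prerequisites met — the first mayfly hatch occurs (Mar 9, 2001), the floodplain is inundated (Feb 19, 2001); the later is Mar 9, 2001.
Trout spawning begins: Mar 9, 2001 + 8 days = Mar 17, 2001.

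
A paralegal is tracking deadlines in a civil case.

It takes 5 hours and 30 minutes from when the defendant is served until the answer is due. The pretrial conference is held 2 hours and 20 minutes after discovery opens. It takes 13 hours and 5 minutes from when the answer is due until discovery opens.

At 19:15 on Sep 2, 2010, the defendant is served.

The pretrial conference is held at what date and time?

16:10 on Sep 3, 2010

The defendant is served: 19:15 Sep 2, 2010.
The answer is due: 19:15 Sep 2, 2010 + 5h30m = 00:45 Sep 3, 2010.
Discovery opens: 00:45 Sep 3, 2010 + 13h05m = 13:50 Sep 3, 2010.
The pretrial conference is held: 13:50 Sep 3, 2010 + 2h20m = 16:10 Sep 3, 2010.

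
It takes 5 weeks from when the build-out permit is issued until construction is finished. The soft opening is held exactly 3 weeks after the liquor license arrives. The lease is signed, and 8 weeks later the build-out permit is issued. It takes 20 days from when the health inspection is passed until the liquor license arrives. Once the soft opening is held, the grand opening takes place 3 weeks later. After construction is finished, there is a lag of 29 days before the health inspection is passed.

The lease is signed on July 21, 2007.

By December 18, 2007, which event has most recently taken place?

The liquor license arrives

The lease is signed: Jul 21, 2007.
The build-out permit is issued: Jul 21, 2007 + 8 weeks = Sep 15, 2007.
Construction is finished: Sep 15, 2007 + 5 weeks = Oct 20, 2007.
The health inspection is passed: Oct 20, 2007 + 29 days = Nov 18, 2007.
The liquor license arrives: Nov 18, 2007 + 20 days = Dec 8, 2007.
The soft opening is held: Dec 8, 2007 + 3 weeks = Dec 29, 2007.
The grand opening takes place: Dec 29, 2007 + 3 weeks = Jan 19, 2008.
Dec 18, 2007 falls between when the liquor license arrives (Dec 8, 2007) and when the soft opening is held (Dec 29, 2007).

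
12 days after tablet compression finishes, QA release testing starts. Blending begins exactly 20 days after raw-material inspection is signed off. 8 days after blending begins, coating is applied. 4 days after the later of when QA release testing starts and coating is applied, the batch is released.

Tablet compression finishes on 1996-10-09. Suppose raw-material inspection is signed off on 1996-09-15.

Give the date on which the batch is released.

Tablet compression finishes: Oct 9, 1996.
QA release testing starts: Oct 9, 1996 + 12 days = Oct 21, 1996.
Raw-material inspection is signed off: Sep 15, 1996.
Blending begins: Sep 15, 1996 + 20 days = Oct 5, 1996.
Coating is applied: Oct 5, 1996 + 8 days = Oct 13, 1996.
Both prerequisites met — QA release testing starts (Oct 21, 1996), coating is applied (Oct 13, 1996); the later is Oct 21, 1996.
The batch is released: Oct 21, 1996 + 4 days = Oct 25, 1996.

1996-10-25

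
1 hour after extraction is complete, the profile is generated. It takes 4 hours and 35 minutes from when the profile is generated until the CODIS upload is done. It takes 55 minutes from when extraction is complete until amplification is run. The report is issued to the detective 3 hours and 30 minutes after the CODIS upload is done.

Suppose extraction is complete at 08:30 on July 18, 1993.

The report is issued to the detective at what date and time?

17:35 on July 18, 1993

Extraction is complete: 08:30 Jul 18, 1993.
The profile is generated: 08:30 Jul 18, 1993 + 1h = 09:30 Jul 18, 1993.
The CODIS upload is done: 09:30 Jul 18, 1993 + 4h35m = 14:05 Jul 18, 1993.
The report is issued to the detective: 14:05 Jul 18, 1993 + 3h30m = 17:35 Jul 18, 1993.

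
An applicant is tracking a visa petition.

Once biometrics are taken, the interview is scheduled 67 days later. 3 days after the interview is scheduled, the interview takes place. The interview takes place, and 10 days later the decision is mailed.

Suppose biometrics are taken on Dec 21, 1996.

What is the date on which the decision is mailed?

Biometrics are taken: Dec 21, 1996.
The interview is scheduled: Dec 21, 1996 + 67 days = Feb 26, 1997.
The interview takes place: Feb 26, 1997 + 3 days = Mar 1, 1997.
The decision is mailed: Mar 1, 1997 + 10 days = Mar 11, 1997.

Mar 11, 1997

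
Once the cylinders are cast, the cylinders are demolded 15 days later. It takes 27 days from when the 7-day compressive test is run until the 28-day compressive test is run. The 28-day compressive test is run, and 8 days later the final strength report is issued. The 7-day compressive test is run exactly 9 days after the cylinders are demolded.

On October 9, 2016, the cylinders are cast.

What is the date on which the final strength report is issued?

December 7, 2016

The cylinders are cast: Oct 9, 2016.
The cylinders are demolded: Oct 9, 2016 + 15 days = Oct 24, 2016.
The 7-day compressive test is run: Oct 24, 2016 + 9 days = Nov 2, 2016.
The 28-day compressive test is run: Nov 2, 2016 + 27 days = Nov 29, 2016.
The final strength report is issued: Nov 29, 2016 + 8 days = Dec 7, 2016.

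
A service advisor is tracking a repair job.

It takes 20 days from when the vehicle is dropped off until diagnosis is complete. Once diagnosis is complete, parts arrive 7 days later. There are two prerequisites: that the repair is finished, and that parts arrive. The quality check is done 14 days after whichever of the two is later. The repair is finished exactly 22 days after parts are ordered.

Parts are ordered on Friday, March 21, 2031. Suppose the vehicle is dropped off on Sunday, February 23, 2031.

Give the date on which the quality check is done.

Parts are ordered: Mar 21, 2031.
The repair is finished: Mar 21, 2031 + 22 days = Apr 12, 2031.
The vehicle is dropped off: Feb 23, 2031.
Diagnosis is complete: Feb 23, 2031 + 20 days = Mar 15, 2031.
Parts arrive: Mar 15, 2031 + 7 days = Mar 22, 2031.
Both prerequisites met — the repair is finished (Apr 12, 2031), parts arrive (Mar 22, 2031); the later is Apr 12, 2031.
The quality check is done: Apr 12, 2031 + 14 days = Apr 26, 2031.

Saturday, April 26, 2031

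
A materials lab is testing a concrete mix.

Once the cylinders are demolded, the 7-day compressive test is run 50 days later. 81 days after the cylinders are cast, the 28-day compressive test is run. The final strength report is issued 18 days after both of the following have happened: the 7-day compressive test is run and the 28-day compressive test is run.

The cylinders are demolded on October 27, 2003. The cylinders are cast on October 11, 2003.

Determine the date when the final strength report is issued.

January 18, 2004

The cylinders are demolded: Oct 27, 2003.
The 7-day compressive test is run: Oct 27, 2003 + 50 days = Dec 16, 2003.
The cylinders are cast: Oct 11, 2003.
The 28-day compressive test is run: Oct 11, 2003 + 81 days = Dec 31, 2003.
Both prerequisites met — the 7-day compressive test is run (Dec 16, 2003), the 28-day compressive test is run (Dec 31, 2003); the later is Dec 31, 2003.
The final strength report is issued: Dec 31, 2003 + 18 days = Jan 18, 2004.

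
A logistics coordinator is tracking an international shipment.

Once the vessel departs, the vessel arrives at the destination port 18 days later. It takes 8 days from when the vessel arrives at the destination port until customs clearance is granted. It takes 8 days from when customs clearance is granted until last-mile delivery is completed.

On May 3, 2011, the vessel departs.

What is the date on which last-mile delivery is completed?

The vessel departs: May 3, 2011.
The vessel arrives at the destination port: May 3, 2011 + 18 days = May 21, 2011.
Customs clearance is granted: May 21, 2011 + 8 days = May 29, 2011.
Last-mile delivery is completed: May 29, 2011 + 8 days = Jun 6, 2011.

Jun 6, 2011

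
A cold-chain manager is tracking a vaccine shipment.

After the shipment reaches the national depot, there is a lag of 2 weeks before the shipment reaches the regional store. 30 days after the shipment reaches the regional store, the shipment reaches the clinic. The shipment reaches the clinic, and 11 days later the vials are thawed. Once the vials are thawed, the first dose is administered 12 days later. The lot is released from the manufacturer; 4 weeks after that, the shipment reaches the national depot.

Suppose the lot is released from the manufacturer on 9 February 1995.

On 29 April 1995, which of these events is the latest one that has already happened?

The shipment reaches the clinic

The lot is released from the manufacturer: Feb 9, 1995.
The shipment reaches the national depot: Feb 9, 1995 + 4 weeks = Mar 9, 1995.
The shipment reaches the regional store: Mar 9, 1995 + 2 weeks = Mar 23, 1995.
The shipment reaches the clinic: Mar 23, 1995 + 30 days = Apr 22, 1995.
The vials are thawed: Apr 22, 1995 + 11 days = May 3, 1995.
The first dose is administered: May 3, 1995 + 12 days = May 15, 1995.
Apr 29, 1995 falls between when the shipment reaches the clinic (Apr 22, 1995) and when the vials are thawed (May 3, 1995).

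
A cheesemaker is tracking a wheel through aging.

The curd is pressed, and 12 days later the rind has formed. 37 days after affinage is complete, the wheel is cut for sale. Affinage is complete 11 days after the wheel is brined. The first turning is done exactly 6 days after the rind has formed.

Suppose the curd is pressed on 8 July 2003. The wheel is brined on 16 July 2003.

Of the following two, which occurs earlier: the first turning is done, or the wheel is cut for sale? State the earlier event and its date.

The first turning is done — 26 July 2003

The curd is pressed: Jul 8, 2003.
The rind has formed: Jul 8, 2003 + 12 days = Jul 20, 2003.
The first turning is done: Jul 20, 2003 + 6 days = Jul 26, 2003.
The wheel is brined: Jul 16, 2003.
Affinage is complete: Jul 16, 2003 + 11 days = Jul 27, 2003.
The wheel is cut for sale: Jul 27, 2003 + 37 days = Sep 2, 2003.
Comparing: the first turning is done on Jul 26, 2003 vs the wheel is cut for sale on Sep 2, 2003. Earlier: the first turning is done.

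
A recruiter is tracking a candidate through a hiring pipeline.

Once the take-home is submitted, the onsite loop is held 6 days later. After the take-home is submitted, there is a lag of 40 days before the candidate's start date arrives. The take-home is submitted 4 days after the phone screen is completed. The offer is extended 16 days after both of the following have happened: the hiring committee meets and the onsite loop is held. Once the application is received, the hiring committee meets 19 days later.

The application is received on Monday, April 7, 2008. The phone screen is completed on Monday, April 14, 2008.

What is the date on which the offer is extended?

Monday, May 12, 2008

The application is received: Apr 7, 2008.
The hiring committee meets: Apr 7, 2008 + 19 days = Apr 26, 2008.
The phone screen is completed: Apr 14, 2008.
The take-home is submitted: Apr 14, 2008 + 4 days = Apr 18, 2008.
The onsite loop is held: Apr 18, 2008 + 6 days = Apr 24, 2008.
Both prerequisites met — the hiring committee meets (Apr 26, 2008), the onsite loop is held (Apr 24, 2008); the later is Apr 26, 2008.
The offer is extended: Apr 26, 2008 + 16 days = May 12, 2008.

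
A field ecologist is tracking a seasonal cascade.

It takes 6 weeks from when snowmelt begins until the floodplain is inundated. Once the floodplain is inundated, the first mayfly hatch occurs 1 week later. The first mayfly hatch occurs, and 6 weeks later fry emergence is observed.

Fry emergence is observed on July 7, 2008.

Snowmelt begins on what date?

Fry emergence is observed: Jul 7, 2008.
The first mayfly hatch occurs: Jul 7, 2008 − 6 weeks = May 26, 2008.
The floodplain is inundated: May 26, 2008 − 1 week = May 19, 2008.
Snowmelt begins: May 19, 2008 − 6 weeks = Apr 7, 2008.

April 7, 2008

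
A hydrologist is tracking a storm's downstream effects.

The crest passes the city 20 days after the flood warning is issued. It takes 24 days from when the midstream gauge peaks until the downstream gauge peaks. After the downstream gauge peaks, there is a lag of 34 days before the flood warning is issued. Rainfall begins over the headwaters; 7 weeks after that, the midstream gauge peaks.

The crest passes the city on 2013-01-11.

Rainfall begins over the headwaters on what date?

The crest passes the city: Jan 11, 2013.
The flood warning is issued: Jan 11, 2013 − 20 days = Dec 22, 2012.
The downstream gauge peaks: Dec 22, 2012 − 34 days = Nov 18, 2012.
The midstream gauge peaks: Nov 18, 2012 − 24 days = Oct 25, 2012.
Rainfall begins over the headwaters: Oct 25, 2012 − 7 weeks = Sep 6, 2012.

2012-09-06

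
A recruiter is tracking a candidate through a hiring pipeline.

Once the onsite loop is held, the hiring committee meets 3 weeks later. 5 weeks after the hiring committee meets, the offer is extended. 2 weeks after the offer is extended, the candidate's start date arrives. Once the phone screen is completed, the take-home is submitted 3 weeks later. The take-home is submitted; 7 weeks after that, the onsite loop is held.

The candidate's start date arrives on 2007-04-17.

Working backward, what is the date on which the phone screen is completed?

The candidate's start date arrives: Apr 17, 2007.
The offer is extended: Apr 17, 2007 − 2 weeks = Apr 3, 2007.
The hiring committee meets: Apr 3, 2007 − 5 weeks = Feb 27, 2007.
The onsite loop is held: Feb 27, 2007 − 3 weeks = Feb 6, 2007.
The take-home is submitted: Feb 6, 2007 − 7 weeks = Dec 19, 2006.
The phone screen is completed: Dec 19, 2006 − 3 weeks = Nov 28, 2006.

2006-11-28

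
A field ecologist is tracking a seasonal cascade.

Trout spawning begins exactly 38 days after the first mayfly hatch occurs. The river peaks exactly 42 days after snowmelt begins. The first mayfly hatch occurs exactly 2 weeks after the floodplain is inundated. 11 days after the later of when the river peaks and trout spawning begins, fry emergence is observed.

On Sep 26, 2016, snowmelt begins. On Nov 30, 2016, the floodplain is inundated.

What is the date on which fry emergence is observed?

Feb 1, 2017

Snowmelt begins: Sep 26, 2016.
The river peaks: Sep 26, 2016 + 42 days = Nov 7, 2016.
The floodplain is inundated: Nov 30, 2016.
The first mayfly hatch occurs: Nov 30, 2016 + 2 weeks = Dec 14, 2016.
Trout spawning begins: Dec 14, 2016 + 38 days = Jan 21, 2017.
Both prerequisites met — the river peaks (Nov 7, 2016), trout spawning begins (Jan 21, 2017); the later is Jan 21, 2017.
Fry emergence is observed: Jan 21, 2017 + 11 days = Feb 1, 2017.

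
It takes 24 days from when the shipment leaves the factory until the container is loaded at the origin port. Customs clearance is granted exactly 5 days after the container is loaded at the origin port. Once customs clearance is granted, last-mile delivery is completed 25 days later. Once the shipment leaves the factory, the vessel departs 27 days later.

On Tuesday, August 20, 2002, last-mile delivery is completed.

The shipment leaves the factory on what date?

Thursday, June 27, 2002

Last-mile delivery is completed: Aug 20, 2002.
Customs clearance is granted: Aug 20, 2002 − 25 days = Jul 26, 2002.
The container is loaded at the origin port: Jul 26, 2002 − 5 days = Jul 21, 2002.
The shipment leaves the factory: Jul 21, 2002 − 24 days = Jun 27, 2002.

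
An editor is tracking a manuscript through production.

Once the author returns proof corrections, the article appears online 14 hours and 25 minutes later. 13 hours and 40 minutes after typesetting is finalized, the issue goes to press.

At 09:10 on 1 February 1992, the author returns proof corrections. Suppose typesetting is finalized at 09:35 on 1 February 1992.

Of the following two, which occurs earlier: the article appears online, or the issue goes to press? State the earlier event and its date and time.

The issue goes to press — 23:15 on 1 February 1992

The author returns proof corrections: 09:10 Feb 1, 1992.
The article appears online: 09:10 Feb 1, 1992 + 14h25m = 23:35 Feb 1, 1992.
Typesetting is finalized: 09:35 Feb 1, 1992.
The issue goes to press: 09:35 Feb 1, 1992 + 13h40m = 23:15 Feb 1, 1992.
Comparing: the article appears online at 23:35 Feb 1, 1992 vs the issue goes to press at 23:15 Feb 1, 1992. Earlier: the issue goes to press.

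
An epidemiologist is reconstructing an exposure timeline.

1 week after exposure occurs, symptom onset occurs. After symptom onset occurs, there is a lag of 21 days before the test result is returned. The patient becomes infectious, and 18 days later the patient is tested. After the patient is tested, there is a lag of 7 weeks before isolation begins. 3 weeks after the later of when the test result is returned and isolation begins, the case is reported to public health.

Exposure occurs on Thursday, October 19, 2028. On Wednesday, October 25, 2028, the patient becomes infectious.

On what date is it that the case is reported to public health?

Sunday, January 21, 2029

Exposure occurs: Oct 19, 2028.
Symptom onset occurs: Oct 19, 2028 + 1 week = Oct 26, 2028.
The test result is returned: Oct 26, 2028 + 21 days = Nov 16, 2028.
The patient becomes infectious: Oct 25, 2028.
The patient is tested: Oct 25, 2028 + 18 days = Nov 12, 2028.
Isolation begins: Nov 12, 2028 + 7 weeks = Dec 31, 2028.
Both prerequisites met — the test result is returned (Nov 16, 2028), isolation begins (Dec 31, 2028); the later is Dec 31, 2028.
The case is reported to public health: Dec 31, 2028 + 3 weeks = Jan 21, 2029.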